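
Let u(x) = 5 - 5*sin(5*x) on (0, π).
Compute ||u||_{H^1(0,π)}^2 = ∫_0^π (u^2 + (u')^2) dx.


||u||_{H^1(0,π)}^2 = -20 + 350*π

u'(x) = -25*cos(5*x).
Expand u² and (u')² and integrate term by term on (0, π), using: for integers n ≥ 1, ∫_0^π sin²(nx) dx = ∫_0^π cos²(nx) dx = π/2; for n ≠ n', ∫_0^π sin(nx)sin(n'x) dx = ∫_0^π cos(nx)cos(n'x) dx = 0; and by product-to-sum, ∫_0^π sin(nx)cos(n'x) dx = ½∫_0^π [sin((n+n')x) + sin((n−n')x)] dx, which is 0 when n+n' is even and 2n/(n²−n'²) when n+n' is odd (it need not vanish on (0, π)). For the constant mode: ∫_0^π 1 dx = π, ∫_0^π cos(nx) dx = 0, ∫_0^π sin(nx) dx = (1−(−1)^n)/n.
  u² squared terms: (5)²·∫1 dx = 25·π = 25*π;  (-5)²·∫sin(5x)² dx = 25·π/2 = 25*π/2.
  u² cross terms: 2·(5)·(-5)·∫1·sin(5x) dx = -50·(2/5) = -20.
  So ∫_0^π u² dx = 25*π + 25*π/2 − 20 = -20 + 75*π/2.
  (u')² squared terms: (-25)²·∫cos(5x)² dx = 625·π/2 = 625*π/2.
  So ∫_0^π (u')² dx = 625*π/2.
||u||_{H^1}^2 = (-20 + 75*π/2) + (625*π/2) = -20 + 350*π.


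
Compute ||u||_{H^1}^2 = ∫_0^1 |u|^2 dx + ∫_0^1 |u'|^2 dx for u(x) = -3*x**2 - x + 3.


||u||_{H^1}^2 = 679/30

The H^1 norm (squared) on an interval (0, L) is
  ||u||_{H^1}^2 = ∫_0^L u(x)^2 dx + ∫_0^L u'(x)^2 dx.
Compute u'(x) = -6*x - 1.
Then u(x)^2 = 9*x**4 + 6*x**3 - 17*x**2 - 6*x + 9 and u'(x)^2 = 36*x**2 + 12*x + 1.
Integrate each monomial from 0 to 1 using ∫_0^1 c·x^n dx = c·1^(n+1)/(n+1):
  ∫_0^1 u(x)^2 dx = ∫_0^1 (9*x^4 + 6*x^3 - 17*x^2 - 6*x + 9) dx. Term by term:
    ∫_0^1 9*x^4 dx = 9/5;  ∫_0^1 6*x^3 dx = 3/2;  ∫_0^1 -17*x^2 dx = -17/3;
    ∫_0^1 -6*x dx = -3;  ∫_0^1 9 dx = 9.
  Sum: 9/5 + 3/2 − 17/3 − 3 + 9 = 109/30.
  ∫_0^1 u'(x)^2 dx = ∫_0^1 (36*x^2 + 12*x + 1) dx. Term by term:
    ∫_0^1 36*x^2 dx = 12;  ∫_0^1 12*x dx = 6;  ∫_0^1 1 dx = 1.
  Sum: 12 + 6 + 1 = 19.
Adding: ||u||_{H^1}^2 = 109/30 + 19 = 679/30.


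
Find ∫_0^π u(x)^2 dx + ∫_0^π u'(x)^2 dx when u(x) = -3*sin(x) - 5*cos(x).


||u||_{H^1(0,π)}^2 = 34*π

u'(x) = 5*sin(x) - 3*cos(x).
Expand u² and (u')² and integrate term by term on (0, π), using: for integers n ≥ 1, ∫_0^π sin²(nx) dx = ∫_0^π cos²(nx) dx = π/2; for n ≠ n', ∫_0^π sin(nx)sin(n'x) dx = ∫_0^π cos(nx)cos(n'x) dx = 0; and by product-to-sum, ∫_0^π sin(nx)cos(n'x) dx = ½∫_0^π [sin((n+n')x) + sin((n−n')x)] dx, which is 0 when n+n' is even and 2n/(n²−n'²) when n+n' is odd (it need not vanish on (0, π)).
  u² squared terms: (-5)²·∫cos(x)² dx = 25·π/2 = 25*π/2;  (-3)²·∫sin(x)² dx = 9·π/2 = 9*π/2.
  u² cross terms: 2·(-5)·(-3)·∫cos(x)·sin(x) dx = 30·(0) = 0.
  So ∫_0^π u² dx = 25*π/2 + 9*π/2 + 0 = 17*π.
  (u')² squared terms: (-3)²·∫cos(x)² dx = 9·π/2 = 9*π/2;  (5)²·∫sin(x)² dx = 25·π/2 = 25*π/2.
  (u')² cross terms: 2·(-3)·(5)·∫cos(x)·sin(x) dx = -30·(0) = 0.
  So ∫_0^π (u')² dx = 9*π/2 + 25*π/2 + 0 = 17*π.
||u||_{H^1}^2 = (17*π) + (17*π) = 34*π.


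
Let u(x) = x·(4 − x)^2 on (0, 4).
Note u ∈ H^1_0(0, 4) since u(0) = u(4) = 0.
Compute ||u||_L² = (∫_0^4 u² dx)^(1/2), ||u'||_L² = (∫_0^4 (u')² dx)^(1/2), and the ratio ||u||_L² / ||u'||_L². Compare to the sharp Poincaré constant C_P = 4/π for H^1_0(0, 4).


||u||_L² / ||u'||_L² = 2*sqrt(14)/7 < C_P = 4/π.

u(x) = x·(4 − x)^2, so u'(x) = (x - 4)*(3*x - 4).
u(x) = x·(4 − x)^2 vanishes at x = 0 and x = 4, so u ∈ H^1_0(0, 4). Differentiate via the product rule and integrate the resulting polynomials term by term.
  ∫_0^4 u² dx = ∫_0^4 (x^6 - 16*x^5 + 96*x^4 - 256*x^3 + 256*x^2) dx. Term by term:
    ∫_0^4 x^6 dx = 16384/7;  ∫_0^4 -16*x^5 dx = -32768/3;  ∫_0^4 96*x^4 dx = 98304/5;
    ∫_0^4 -256*x^3 dx = -16384;  ∫_0^4 256*x^2 dx = 16384/3.
  Sum: 16384/7 − 32768/3 + 98304/5 − 16384 + 16384/3 = 16384/105.
  ∫_0^4 (u')² dx = ∫_0^4 (9*x^4 - 96*x^3 + 352*x^2 - 512*x + 256) dx. Term by term:
    ∫_0^4 9*x^4 dx = 9216/5;  ∫_0^4 -96*x^3 dx = -6144;  ∫_0^4 352*x^2 dx = 22528/3;
    ∫_0^4 -512*x dx = -4096;  ∫_0^4 256 dx = 1024.
  Sum: 9216/5 − 6144 + 22528/3 − 4096 + 1024 = 2048/15.
∫_0^4 u² dx = 16384/105, so ||u||_L² = 128*sqrt(105)/105.
∫_0^4 (u')² dx = 2048/15, so ||u'||_L² = 32*sqrt(30)/15.
Ratio ||u||_L² / ||u'||_L² = 2*sqrt(14)/7.
Sharp Poincaré constant on H^1_0(0, 4) is C_P = L/π = 4/π, achieved by sin(π/4·x).
A polynomial bump cannot attain the sharp Poincaré constant (only the first sine eigenfunction does), so the ratio is strictly less than C_P, consistent with ||u||_L² ≤ C_P ||u'||_L².


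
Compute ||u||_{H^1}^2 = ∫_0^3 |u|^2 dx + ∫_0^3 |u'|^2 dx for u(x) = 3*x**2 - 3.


||u||_{H^1}^2 = 3132/5

The H^1 norm (squared) on an interval (0, L) is
  ||u||_{H^1}^2 = ∫_0^L u(x)^2 dx + ∫_0^L u'(x)^2 dx.
Compute u'(x) = 6*x.
Then u(x)^2 = 9*x**4 - 18*x**2 + 9 and u'(x)^2 = 36*x**2.
Integrate each monomial from 0 to 3 using ∫_0^3 c·x^n dx = c·3^(n+1)/(n+1):
  ∫_0^3 u(x)^2 dx = ∫_0^3 (9*x^4 - 18*x^2 + 9) dx. Term by term:
    ∫_0^3 9*x^4 dx = 2187/5;  ∫_0^3 -18*x^2 dx = -162;  ∫_0^3 9 dx = 27.
  Sum: 2187/5 − 162 + 27 = 1512/5.
  ∫_0^3 u'(x)^2 dx = ∫_0^3 (36*x^2) dx. Term by term:
    ∫_0^3 36*x^2 dx = 324.
Adding: ||u||_{H^1}^2 = 1512/5 + 324 = 3132/5.


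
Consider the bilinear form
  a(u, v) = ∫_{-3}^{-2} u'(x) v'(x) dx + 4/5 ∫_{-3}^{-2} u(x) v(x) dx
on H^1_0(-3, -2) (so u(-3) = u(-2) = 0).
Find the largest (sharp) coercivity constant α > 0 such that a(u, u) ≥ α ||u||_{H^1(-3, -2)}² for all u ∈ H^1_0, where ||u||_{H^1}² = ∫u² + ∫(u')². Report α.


α = (4/5 + π^2)/(1 + π^2)

Coercivity of a(·,·) on H^1_0(-3, -2) means a(u, u) ≥ α ||u||_{H^1}² for every u ∈ H^1_0.
The interval has length L = 1, and Poincaré/coercivity depend only on L. Here a(u, u) = ∫(u')² + (4/5)·∫u².
Here 0 < c = 4/5 < 1. The condition a(u,u) ≥ α||u||_{H^1}² reads (1−α)∫(u')² ≥ (α−c)∫u². Any admissible α is ≤ 1 (rapidly oscillating u have ∫u²/∫(u')² → 0), and α = 1 would force 0 ≥ (1−c)∫u², impossible since c < 1; so 1−α > 0. By the sharp Poincaré inequality on H^1_0 of an interval of length L, ∫(u')² ≥ (π/L)²∫u² with equality for the first sine mode sin(π(x−x₀)/L) (x₀ the left endpoint), so the inequality holds for all u iff (1−α)(π/L)² ≥ α − c, i.e. α ≤ ((π/L)² + c)/((π/L)² + 1) = (1 + c(L/π)²)/(1 + (L/π)²). With (π/L)² = π^2 and c = 4/5, the largest admissible constant is α = ((π/L)² + c)/((π/L)² + 1).
Simplifying, α = (4/5 + π^2)/(1 + π^2).


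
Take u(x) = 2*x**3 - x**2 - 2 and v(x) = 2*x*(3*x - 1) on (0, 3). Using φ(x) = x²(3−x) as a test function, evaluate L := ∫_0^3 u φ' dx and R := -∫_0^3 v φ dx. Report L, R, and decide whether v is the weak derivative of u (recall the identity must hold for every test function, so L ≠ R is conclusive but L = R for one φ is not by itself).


LHS = -243/2, RHS = -243/2. Yes, v = u' weakly.

u(x) = 2*x**3 - x**2 - 2, classical derivative u'(x) = 6*x**2 - 2*x.
φ(x) = x²(3−x), so φ'(x) = 3*x*(2 - x).
Note φ(0) = φ(3) = 0, so the boundary term u·φ vanishes.
LHS = ∫_0^3 u(x) φ'(x) dx = ∫_0^3 (-6*x^5 + 15*x^4 - 6*x^3 + 6*x^2 - 12*x) dx. Term by term:
  ∫_0^3 -6*x^5 dx = -729;  ∫_0^3 15*x^4 dx = 729;  ∫_0^3 -6*x^3 dx = -243/2;
  ∫_0^3 6*x^2 dx = 54;  ∫_0^3 -12*x dx = -54.
Sum: -729 + 729 − 243/2 + 54 − 54 = -243/2.
So LHS = -243/2.
∫_0^3 v(x) φ(x) dx = ∫_0^3 (-6*x^5 + 20*x^4 - 6*x^3) dx. Term by term:
  ∫_0^3 -6*x^5 dx = -729;  ∫_0^3 20*x^4 dx = 972;  ∫_0^3 -6*x^3 dx = -243/2.
Sum: -729 + 972 − 243/2 = 243/2.
So RHS = -∫_0^3 v(x) φ(x) dx = -243/2.
LHS = RHS, so the identity holds for this test φ.
Moreover u is smooth here and v(x) = u'(x) = 6*x**2 - 2*x pointwise, so the identity holds for every test function. Hence v is the weak derivative of u.


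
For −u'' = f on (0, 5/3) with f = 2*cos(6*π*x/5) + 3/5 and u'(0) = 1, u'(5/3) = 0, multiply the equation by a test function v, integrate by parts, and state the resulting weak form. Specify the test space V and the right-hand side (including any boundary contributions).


V = H^1(0, 5/3) (v unrestricted at boundary; u is determined up to an additive constant); weak form: ∫_0^5/3 u'v' dx = ∫_0^5/3 (2*cos(6*π*x/5) + 3/5) v dx − v(0) for all v ∈ V.

Multiply both sides by a test function v and integrate from 0 to 5/3:
  ∫_0^5/3 −u''(x) v(x) dx = ∫_0^5/3 f(x) v(x) dx.
Integrate the LHS by parts once:
  ∫_0^5/3 −u'' v dx = −[u'(x) v(x)]_0^5/3 + ∫_0^5/3 u'(x) v'(x) dx.
Thus ∫_0^5/3 u'(x) v'(x) dx = ∫_0^5/3 f(x) v(x) dx + [u'(x) v(x)]_0^5/3.
Choose V so that boundary terms are either known or forced to vanish.
u has inhomogeneous Neumann u'(0) = 1, u'(5/3) = 0. [u' v]_0^5/3 = (0)·v(5/3) − (1)·v(0) = − v(0). Take V = H^1(0, 5/3); boundary term becomes part of RHS.
Weak formulation: find u (satisfying any essential BC) such that ∫_0^5/3 u'(x) v'(x) dx = ∫_0^5/3 f v dx − v(0) for all v ∈ V (Neumann data are natural BCs: they enter the RHS as boundary terms).
Substituting f(x) = 2*cos(6*π*x/5) + 3/5, the right-hand side is ∫_0^5/3 (2*cos(6*π*x/5) + 3/5) v dx − v(0).
Compatibility check (pure Neumann): taking v ≡ 1 ∈ V gives 0 = ∫_0^5/3 f dx + (0) − (1), i.e. ∫_0^5/3 f dx must equal u'(0) − u'(5/3) = 1. Indeed ∫_0^5/3 (2*cos(6*π*x/5) + 3/5) dx = 1, so the data are compatible. The solution is then unique only up to an additive constant (fix it e.g. by requiring ∫_0^5/3 u dx = 0).


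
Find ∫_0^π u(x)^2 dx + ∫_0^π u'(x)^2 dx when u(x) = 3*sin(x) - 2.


||u||_{H^1(0,π)}^2 = -24 + 13*π

u'(x) = 3*cos(x).
Expand u² and (u')² and integrate term by term on (0, π), using: for integers n ≥ 1, ∫_0^π sin²(nx) dx = ∫_0^π cos²(nx) dx = π/2; for n ≠ n', ∫_0^π sin(nx)sin(n'x) dx = ∫_0^π cos(nx)cos(n'x) dx = 0; and by product-to-sum, ∫_0^π sin(nx)cos(n'x) dx = ½∫_0^π [sin((n+n')x) + sin((n−n')x)] dx, which is 0 when n+n' is even and 2n/(n²−n'²) when n+n' is odd (it need not vanish on (0, π)). For the constant mode: ∫_0^π 1 dx = π, ∫_0^π cos(nx) dx = 0, ∫_0^π sin(nx) dx = (1−(−1)^n)/n.
  u² squared terms: (-2)²·∫1 dx = 4·π = 4*π;  (3)²·∫sin(x)² dx = 9·π/2 = 9*π/2.
  u² cross terms: 2·(-2)·(3)·∫1·sin(x) dx = -12·(2) = -24.
  So ∫_0^π u² dx = 4*π + 9*π/2 − 24 = -24 + 17*π/2.
  (u')² squared terms: (3)²·∫cos(x)² dx = 9·π/2 = 9*π/2.
  So ∫_0^π (u')² dx = 9*π/2.
||u||_{H^1}^2 = (-24 + 17*π/2) + (9*π/2) = -24 + 13*π.


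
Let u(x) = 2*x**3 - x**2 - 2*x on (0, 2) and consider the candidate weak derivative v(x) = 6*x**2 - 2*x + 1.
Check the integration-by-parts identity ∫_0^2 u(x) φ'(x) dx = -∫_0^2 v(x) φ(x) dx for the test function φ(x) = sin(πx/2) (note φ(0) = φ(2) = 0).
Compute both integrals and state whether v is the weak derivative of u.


LHS = -32/π + 192/π^3, RHS = -44/π + 192/π^3. No, v is not the weak derivative of u.

u(x) = 2*x**3 - x**2 - 2*x, classical derivative u'(x) = 6*x**2 - 2*x - 2.
φ(x) = sin(πx/2), so φ'(x) = π*cos(π*x/2)/2.
Note φ(0) = φ(2) = 0, so the boundary term u·φ vanishes.
LHS = ∫_0^2 u(x) φ'(x) dx = ∫_0^2 (π*x^3*cos(π*x/2) - π*x^2*cos(π*x/2)/2 - π*x*cos(π*x/2)) dx. Term by term:
  ∫_0^2 π*x^3*cos(π*x/2) dx = -48/π + 192/π^3;  ∫_0^2 -π*x*cos(π*x/2) dx = 8/π;  ∫_0^2 -π*x^2*cos(π*x/2)/2 dx = 8/π.
Sum: -48/π + 192/π^3 + 8/π + 8/π = -32/π + 192/π^3.
So LHS = -32/π + 192/π^3.
∫_0^2 v(x) φ(x) dx = ∫_0^2 (6*x^2*sin(π*x/2) - 2*x*sin(π*x/2) + sin(π*x/2)) dx. Term by term:
  ∫_0^2 -2*x*sin(π*x/2) dx = -8/π;  ∫_0^2 6*x^2*sin(π*x/2) dx = -192/π^3 + 48/π;  ∫_0^2 sin(π*x/2) dx = 4/π.
Sum: -8/π + -192/π^3 + 48/π + 4/π = -192/π^3 + 44/π.
So RHS = -∫_0^2 v(x) φ(x) dx = -44/π + 192/π^3.
LHS − RHS = 12/π ≠ 0, so the identity fails.
(For a valid weak derivative the identity must hold for EVERY test function, in particular this one. The failure shows v is NOT the weak derivative of u.)
Correct weak derivative would be u'(x) = 6*x**2 - 2*x - 2.


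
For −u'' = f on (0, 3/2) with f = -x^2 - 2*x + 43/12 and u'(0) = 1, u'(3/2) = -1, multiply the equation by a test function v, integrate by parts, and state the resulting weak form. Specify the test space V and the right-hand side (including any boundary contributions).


V = H^1(0, 3/2) (v unrestricted at boundary; u is determined up to an additive constant); weak form: ∫_0^3/2 u'v' dx = ∫_0^3/2 (-x^2 - 2*x + 43/12) v dx − v(3/2) − v(0) for all v ∈ V.

Multiply both sides by a test function v and integrate from 0 to 3/2:
  ∫_0^3/2 −u''(x) v(x) dx = ∫_0^3/2 f(x) v(x) dx.
Integrate the LHS by parts once:
  ∫_0^3/2 −u'' v dx = −[u'(x) v(x)]_0^3/2 + ∫_0^3/2 u'(x) v'(x) dx.
Thus ∫_0^3/2 u'(x) v'(x) dx = ∫_0^3/2 f(x) v(x) dx + [u'(x) v(x)]_0^3/2.
Choose V so that boundary terms are either known or forced to vanish.
u has inhomogeneous Neumann u'(0) = 1, u'(3/2) = -1. [u' v]_0^3/2 = (-1)·v(3/2) − (1)·v(0) = − v(3/2) − v(0). Take V = H^1(0, 3/2); boundary term becomes part of RHS.
Weak formulation: find u (satisfying any essential BC) such that ∫_0^3/2 u'(x) v'(x) dx = ∫_0^3/2 f v dx − v(3/2) − v(0) for all v ∈ V (Neumann data are natural BCs: they enter the RHS as boundary terms).
Substituting f(x) = -x^2 - 2*x + 43/12, the right-hand side is ∫_0^3/2 (-x^2 - 2*x + 43/12) v dx − v(3/2) − v(0).
Compatibility check (pure Neumann): taking v ≡ 1 ∈ V gives 0 = ∫_0^3/2 f dx + (-1) − (1), i.e. ∫_0^3/2 f dx must equal u'(0) − u'(3/2) = 2. Indeed ∫_0^3/2 (-x^2 - 2*x + 43/12) dx = 2, so the data are compatible. The solution is then unique only up to an additive constant (fix it e.g. by requiring ∫_0^3/2 u dx = 0).


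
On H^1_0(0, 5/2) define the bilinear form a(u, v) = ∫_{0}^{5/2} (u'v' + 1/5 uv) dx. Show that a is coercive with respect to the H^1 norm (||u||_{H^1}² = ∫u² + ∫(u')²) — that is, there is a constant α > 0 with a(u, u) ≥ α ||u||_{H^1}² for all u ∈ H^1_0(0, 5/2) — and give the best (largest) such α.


α = (5 + 4*π^2)/(25 + 4*π^2)

Coercivity of a(·,·) on H^1_0(0, 5/2) means a(u, u) ≥ α ||u||_{H^1}² for every u ∈ H^1_0.
The interval has length L = 5/2, and Poincaré/coercivity depend only on L. Here a(u, u) = ∫(u')² + (1/5)·∫u².
Here 0 < c = 1/5 < 1. The condition a(u,u) ≥ α||u||_{H^1}² reads (1−α)∫(u')² ≥ (α−c)∫u². Any admissible α is ≤ 1 (rapidly oscillating u have ∫u²/∫(u')² → 0), and α = 1 would force 0 ≥ (1−c)∫u², impossible since c < 1; so 1−α > 0. By the sharp Poincaré inequality on H^1_0 of an interval of length L, ∫(u')² ≥ (π/L)²∫u² with equality for the first sine mode sin(π(x−x₀)/L) (x₀ the left endpoint), so the inequality holds for all u iff (1−α)(π/L)² ≥ α − c, i.e. α ≤ ((π/L)² + c)/((π/L)² + 1) = (1 + c(L/π)²)/(1 + (L/π)²). With (π/L)² = 4*π^2/25 and c = 1/5, the largest admissible constant is α = ((π/L)² + c)/((π/L)² + 1).
Simplifying, α = (5 + 4*π^2)/(25 + 4*π^2).


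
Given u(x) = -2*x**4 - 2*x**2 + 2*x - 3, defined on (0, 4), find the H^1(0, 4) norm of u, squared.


||u||_{H^1}^2 = 18515884/63

The H^1 norm (squared) on an interval (0, L) is
  ||u||_{H^1}^2 = ∫_0^L u(x)^2 dx + ∫_0^L u'(x)^2 dx.
Compute u'(x) = -8*x**3 - 4*x + 2.
Then u(x)^2 = 4*x**8 + 8*x**6 - 8*x**5 + 16*x**4 - 8*x**3 + 16*x**2 - 12*x + 9 and u'(x)^2 = 64*x**6 + 64*x**4 - 32*x**3 + 16*x**2 - 16*x + 4.
Integrate each monomial from 0 to 4 using ∫_0^4 c·x^n dx = c·4^(n+1)/(n+1):
  ∫_0^4 u(x)^2 dx = ∫_0^4 (4*x^8 + 8*x^6 - 8*x^5 + 16*x^4 - 8*x^3 + 16*x^2 - 12*x + 9) dx. Term by term:
    ∫_0^4 4*x^8 dx = 1048576/9;  ∫_0^4 8*x^6 dx = 131072/7;  ∫_0^4 -8*x^5 dx = -16384/3;
    ∫_0^4 16*x^4 dx = 16384/5;  ∫_0^4 -8*x^3 dx = -512;  ∫_0^4 16*x^2 dx = 1024/3;
    ∫_0^4 -12*x dx = -96;  ∫_0^4 9 dx = 36.
  Sum: 1048576/9 + 131072/7 − 16384/3 + 16384/5 − 512 + 1024/3 − 96 + 36 = 41837612/315.
  ∫_0^4 u'(x)^2 dx = ∫_0^4 (64*x^6 + 64*x^4 - 32*x^3 + 16*x^2 - 16*x + 4) dx. Term by term:
    ∫_0^4 64*x^6 dx = 1048576/7;  ∫_0^4 64*x^4 dx = 65536/5;  ∫_0^4 -32*x^3 dx = -2048;
    ∫_0^4 16*x^2 dx = 1024/3;  ∫_0^4 -16*x dx = -128;  ∫_0^4 4 dx = 16.
  Sum: 1048576/7 + 65536/5 − 2048 + 1024/3 − 128 + 16 = 16913936/105.
Adding: ||u||_{H^1}^2 = 41837612/315 + 16913936/105 = 18515884/63.


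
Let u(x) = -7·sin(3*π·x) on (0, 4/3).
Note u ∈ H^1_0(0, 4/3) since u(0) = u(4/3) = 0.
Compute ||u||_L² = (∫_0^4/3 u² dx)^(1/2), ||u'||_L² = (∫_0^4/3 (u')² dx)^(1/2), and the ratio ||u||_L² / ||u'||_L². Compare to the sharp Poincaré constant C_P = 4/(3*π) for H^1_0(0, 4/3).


||u||_L² / ||u'||_L² = 1/(3*π) < C_P = 4/(3*π).

u(x) = -7·sin(3*π·x), so u'(x) = -21*π*cos(3*π*x).
Writing u(x) = A·sin(kπx/L) with A = -7 and k = 4, use ∫_0^L sin²(kπx/L) dx = L/2 and ∫_0^L cos²(kπx/L) dx = L/2.
u² = 49·sin²(3*π·x) and (u')² = 441*π^2·cos²(3*π·x), and each of sin², cos² integrates to L/2 = 2/3 over (0, 4/3).
∫_0^4/3 u² dx = 98/3, so ||u||_L² = 7*sqrt(6)/3.
∫_0^4/3 (u')² dx = 294*π^2, so ||u'||_L² = 7*sqrt(6)*π.
Ratio ||u||_L² / ||u'||_L² = 1/(3*π).
Sharp Poincaré constant on H^1_0(0, 4/3) is C_P = L/π = 4/(3*π), achieved by sin(3*π/4·x).
This is the k = 4 harmonic; the ratio L/(kπ) is strictly less than C_P = L/π, consistent with the sharp inequality ||u||_L² ≤ C_P ||u'||_L².


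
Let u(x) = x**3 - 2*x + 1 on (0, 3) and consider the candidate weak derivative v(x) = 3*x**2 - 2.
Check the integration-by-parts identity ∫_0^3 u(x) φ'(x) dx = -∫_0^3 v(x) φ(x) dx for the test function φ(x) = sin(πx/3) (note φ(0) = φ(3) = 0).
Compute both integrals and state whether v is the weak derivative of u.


LHS = -69/π + 324/π^3, RHS = -69/π + 324/π^3. Yes, v = u' weakly.

u(x) = x**3 - 2*x + 1, classical derivative u'(x) = 3*x**2 - 2.
φ(x) = sin(πx/3), so φ'(x) = π*cos(π*x/3)/3.
Note φ(0) = φ(3) = 0, so the boundary term u·φ vanishes.
LHS = ∫_0^3 u(x) φ'(x) dx = ∫_0^3 (π*x^3*cos(π*x/3)/3 - 2*π*x*cos(π*x/3)/3 + π*cos(π*x/3)/3) dx. Term by term:
  ∫_0^3 π*cos(π*x/3)/3 dx = 0;  ∫_0^3 -2*π*x*cos(π*x/3)/3 dx = 12/π;  ∫_0^3 π*x^3*cos(π*x/3)/3 dx = -81/π + 324/π^3.
Sum: 0 + 12/π + -81/π + 324/π^3 = -69/π + 324/π^3.
So LHS = -69/π + 324/π^3.
∫_0^3 v(x) φ(x) dx = ∫_0^3 (3*x^2*sin(π*x/3) - 2*sin(π*x/3)) dx. Term by term:
  ∫_0^3 -2*sin(π*x/3) dx = -12/π;  ∫_0^3 3*x^2*sin(π*x/3) dx = -324/π^3 + 81/π.
Sum: -12/π + -324/π^3 + 81/π = -324/π^3 + 69/π.
So RHS = -∫_0^3 v(x) φ(x) dx = -69/π + 324/π^3.
LHS = RHS, so the identity holds for this test φ.
Moreover u is smooth here and v(x) = u'(x) = 3*x**2 - 2 pointwise, so the identity holds for every test function. Hence v is the weak derivative of u.


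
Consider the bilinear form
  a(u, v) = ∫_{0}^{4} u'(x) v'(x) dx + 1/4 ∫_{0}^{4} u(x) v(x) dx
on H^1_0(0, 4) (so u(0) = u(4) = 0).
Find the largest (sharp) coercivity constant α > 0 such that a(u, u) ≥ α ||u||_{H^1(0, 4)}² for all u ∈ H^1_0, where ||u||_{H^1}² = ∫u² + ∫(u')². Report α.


α = (4 + π^2)/(π^2 + 16)

Coercivity of a(·,·) on H^1_0(0, 4) means a(u, u) ≥ α ||u||_{H^1}² for every u ∈ H^1_0.
The interval has length L = 4, and Poincaré/coercivity depend only on L. Here a(u, u) = ∫(u')² + (1/4)·∫u².
Here 0 < c = 1/4 < 1. The condition a(u,u) ≥ α||u||_{H^1}² reads (1−α)∫(u')² ≥ (α−c)∫u². Any admissible α is ≤ 1 (rapidly oscillating u have ∫u²/∫(u')² → 0), and α = 1 would force 0 ≥ (1−c)∫u², impossible since c < 1; so 1−α > 0. By the sharp Poincaré inequality on H^1_0 of an interval of length L, ∫(u')² ≥ (π/L)²∫u² with equality for the first sine mode sin(π(x−x₀)/L) (x₀ the left endpoint), so the inequality holds for all u iff (1−α)(π/L)² ≥ α − c, i.e. α ≤ ((π/L)² + c)/((π/L)² + 1) = (1 + c(L/π)²)/(1 + (L/π)²). With (π/L)² = π^2/16 and c = 1/4, the largest admissible constant is α = ((π/L)² + c)/((π/L)² + 1).
Simplifying, α = (4 + π^2)/(π^2 + 16).


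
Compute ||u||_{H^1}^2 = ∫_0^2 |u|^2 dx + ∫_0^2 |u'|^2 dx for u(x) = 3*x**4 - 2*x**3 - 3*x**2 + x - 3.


||u||_{H^1}^2 = 93808/105

The H^1 norm (squared) on an interval (0, L) is
  ||u||_{H^1}^2 = ∫_0^L u(x)^2 dx + ∫_0^L u'(x)^2 dx.
Compute u'(x) = 12*x**3 - 6*x**2 - 6*x + 1.
Then u(x)^2 = 9*x**8 - 12*x**7 - 14*x**6 + 18*x**5 - 13*x**4 + 6*x**3 + 19*x**2 - 6*x + 9 and u'(x)^2 = 144*x**6 - 144*x**5 - 108*x**4 + 96*x**3 + 24*x**2 - 12*x + 1.
Integrate each monomial from 0 to 2 using ∫_0^2 c·x^n dx = c·2^(n+1)/(n+1):
  ∫_0^2 u(x)^2 dx = ∫_0^2 (9*x^8 - 12*x^7 - 14*x^6 + 18*x^5 - 13*x^4 + 6*x^3 + 19*x^2 - 6*x + 9) dx. Term by term:
    ∫_0^2 9*x^8 dx = 512;  ∫_0^2 -12*x^7 dx = -384;  ∫_0^2 -14*x^6 dx = -256;
    ∫_0^2 18*x^5 dx = 192;  ∫_0^2 -13*x^4 dx = -416/5;  ∫_0^2 6*x^3 dx = 24;
    ∫_0^2 19*x^2 dx = 152/3;  ∫_0^2 -6*x dx = -12;  ∫_0^2 9 dx = 18.
  Sum: 512 − 384 − 256 + 192 − 416/5 + 24 + 152/3 − 12 + 18 = 922/15.
  ∫_0^2 u'(x)^2 dx = ∫_0^2 (144*x^6 - 144*x^5 - 108*x^4 + 96*x^3 + 24*x^2 - 12*x + 1) dx. Term by term:
    ∫_0^2 144*x^6 dx = 18432/7;  ∫_0^2 -144*x^5 dx = -1536;  ∫_0^2 -108*x^4 dx = -3456/5;
    ∫_0^2 96*x^3 dx = 384;  ∫_0^2 24*x^2 dx = 64;  ∫_0^2 -12*x dx = -24;
    ∫_0^2 1 dx = 2.
  Sum: 18432/7 − 1536 − 3456/5 + 384 + 64 − 24 + 2 = 29118/35.
Adding: ||u||_{H^1}^2 = 922/15 + 29118/35 = 93808/105.


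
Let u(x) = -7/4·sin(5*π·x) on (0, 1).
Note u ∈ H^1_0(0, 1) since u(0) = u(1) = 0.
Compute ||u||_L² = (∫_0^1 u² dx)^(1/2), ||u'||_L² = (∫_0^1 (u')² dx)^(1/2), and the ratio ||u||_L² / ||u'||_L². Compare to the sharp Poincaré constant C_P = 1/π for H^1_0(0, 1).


||u||_L² / ||u'||_L² = 1/(5*π) < C_P = 1/π.

u(x) = -7/4·sin(5*π·x), so u'(x) = -35*π*cos(5*π*x)/4.
Writing u(x) = A·sin(kπx/L) with A = -7/4 and k = 5, use ∫_0^L sin²(kπx/L) dx = L/2 and ∫_0^L cos²(kπx/L) dx = L/2.
u² = 49/16·sin²(5*π·x) and (u')² = 1225*π^2/16·cos²(5*π·x), and each of sin², cos² integrates to L/2 = 1/2 over (0, 1).
∫_0^1 u² dx = 49/32, so ||u||_L² = 7*sqrt(2)/8.
∫_0^1 (u')² dx = 1225*π^2/32, so ||u'||_L² = 35*sqrt(2)*π/8.
Ratio ||u||_L² / ||u'||_L² = 1/(5*π).
Sharp Poincaré constant on H^1_0(0, 1) is C_P = L/π = 1/π, achieved by sin(π·x).
This is the k = 5 harmonic; the ratio L/(kπ) is strictly less than C_P = L/π, consistent with the sharp inequality ||u||_L² ≤ C_P ||u'||_L².


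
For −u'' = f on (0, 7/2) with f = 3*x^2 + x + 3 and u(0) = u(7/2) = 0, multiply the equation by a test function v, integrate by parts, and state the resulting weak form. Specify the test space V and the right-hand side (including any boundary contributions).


V = H^1_0(0, 7/2) (so v(0) = v(7/2) = 0); weak form: ∫_0^7/2 u'v' dx = ∫_0^7/2 (3*x^2 + x + 3) v dx for all v ∈ V.

Multiply both sides by a test function v and integrate from 0 to 7/2:
  ∫_0^7/2 −u''(x) v(x) dx = ∫_0^7/2 f(x) v(x) dx.
Integrate the LHS by parts once:
  ∫_0^7/2 −u'' v dx = −[u'(x) v(x)]_0^7/2 + ∫_0^7/2 u'(x) v'(x) dx.
Thus ∫_0^7/2 u'(x) v'(x) dx = ∫_0^7/2 f(x) v(x) dx + [u'(x) v(x)]_0^7/2.
Choose V so that boundary terms are either known or forced to vanish.
u is Dirichlet: u(0) = u(7/2) = 0. Let V = H^1_0(0, 7/2); then v(0) = v(7/2) = 0, and [u' v]_0^7/2 = 0.
Weak formulation: find u (satisfying any essential BC) such that ∫_0^7/2 u'(x) v'(x) dx = ∫_0^7/2 f v dx for all v ∈ V.
Substituting f(x) = 3*x^2 + x + 3, the right-hand side is ∫_0^7/2 (3*x^2 + x + 3) v dx.


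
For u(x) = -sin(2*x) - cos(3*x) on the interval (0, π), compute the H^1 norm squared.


||u||_{H^1(0,π)}^2 = -16 + 15*π/2

u'(x) = 3*sin(3*x) - 2*cos(2*x).
Expand u² and (u')² and integrate term by term on (0, π), using: for integers n ≥ 1, ∫_0^π sin²(nx) dx = ∫_0^π cos²(nx) dx = π/2; for n ≠ n', ∫_0^π sin(nx)sin(n'x) dx = ∫_0^π cos(nx)cos(n'x) dx = 0; and by product-to-sum, ∫_0^π sin(nx)cos(n'x) dx = ½∫_0^π [sin((n+n')x) + sin((n−n')x)] dx, which is 0 when n+n' is even and 2n/(n²−n'²) when n+n' is odd (it need not vanish on (0, π)).
  u² squared terms: (-1)²·∫cos(3x)² dx = 1·π/2 = π/2;  (-1)²·∫sin(2x)² dx = 1·π/2 = π/2.
  u² cross terms: 2·(-1)·(-1)·∫cos(3x)·sin(2x) dx = 2·(-4/5) = -8/5.
  So ∫_0^π u² dx = π/2 + π/2 − 8/5 = -8/5 + π.
  (u')² squared terms: (-2)²·∫cos(2x)² dx = 4·π/2 = 2*π;  (3)²·∫sin(3x)² dx = 9·π/2 = 9*π/2.
  (u')² cross terms: 2·(-2)·(3)·∫cos(2x)·sin(3x) dx = -12·(6/5) = -72/5.
  So ∫_0^π (u')² dx = 2*π + 9*π/2 − 72/5 = -72/5 + 13*π/2.
||u||_{H^1}^2 = (-8/5 + π) + (-72/5 + 13*π/2) = -16 + 15*π/2.


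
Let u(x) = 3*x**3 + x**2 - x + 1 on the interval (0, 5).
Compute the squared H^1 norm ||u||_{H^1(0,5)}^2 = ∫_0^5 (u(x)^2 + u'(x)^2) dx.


||u||_{H^1}^2 = 3555260/21

The H^1 norm (squared) on an interval (0, L) is
  ||u||_{H^1}^2 = ∫_0^L u(x)^2 dx + ∫_0^L u'(x)^2 dx.
Compute u'(x) = 9*x**2 + 2*x - 1.
Then u(x)^2 = 9*x**6 + 6*x**5 - 5*x**4 + 4*x**3 + 3*x**2 - 2*x + 1 and u'(x)^2 = 81*x**4 + 36*x**3 - 14*x**2 - 4*x + 1.
Integrate each monomial from 0 to 5 using ∫_0^5 c·x^n dx = c·5^(n+1)/(n+1):
  ∫_0^5 u(x)^2 dx = ∫_0^5 (9*x^6 + 6*x^5 - 5*x^4 + 4*x^3 + 3*x^2 - 2*x + 1) dx. Term by term:
    ∫_0^5 9*x^6 dx = 703125/7;  ∫_0^5 6*x^5 dx = 15625;  ∫_0^5 -5*x^4 dx = -3125;
    ∫_0^5 4*x^3 dx = 625;  ∫_0^5 3*x^2 dx = 125;  ∫_0^5 -2*x dx = -25;
    ∫_0^5 1 dx = 5.
  Sum: 703125/7 + 15625 − 3125 + 625 + 125 − 25 + 5 = 795735/7.
  ∫_0^5 u'(x)^2 dx = ∫_0^5 (81*x^4 + 36*x^3 - 14*x^2 - 4*x + 1) dx. Term by term:
    ∫_0^5 81*x^4 dx = 50625;  ∫_0^5 36*x^3 dx = 5625;  ∫_0^5 -14*x^2 dx = -1750/3;
    ∫_0^5 -4*x dx = -50;  ∫_0^5 1 dx = 5.
  Sum: 50625 + 5625 − 1750/3 − 50 + 5 = 166865/3.
Adding: ||u||_{H^1}^2 = 795735/7 + 166865/3 = 3555260/21.


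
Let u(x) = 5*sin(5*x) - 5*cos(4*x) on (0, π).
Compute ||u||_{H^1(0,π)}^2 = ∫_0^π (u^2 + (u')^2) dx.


||u||_{H^1(0,π)}^2 = -8500/9 + 1075*π/2

u'(x) = 20*sin(4*x) + 25*cos(5*x).
Expand u² and (u')² and integrate term by term on (0, π), using: for integers n ≥ 1, ∫_0^π sin²(nx) dx = ∫_0^π cos²(nx) dx = π/2; for n ≠ n', ∫_0^π sin(nx)sin(n'x) dx = ∫_0^π cos(nx)cos(n'x) dx = 0; and by product-to-sum, ∫_0^π sin(nx)cos(n'x) dx = ½∫_0^π [sin((n+n')x) + sin((n−n')x)] dx, which is 0 when n+n' is even and 2n/(n²−n'²) when n+n' is odd (it need not vanish on (0, π)).
  u² squared terms: (-5)²·∫cos(4x)² dx = 25·π/2 = 25*π/2;  (5)²·∫sin(5x)² dx = 25·π/2 = 25*π/2.
  u² cross terms: 2·(-5)·(5)·∫cos(4x)·sin(5x) dx = -50·(10/9) = -500/9.
  So ∫_0^π u² dx = 25*π/2 + 25*π/2 − 500/9 = -500/9 + 25*π.
  (u')² squared terms: (20)²·∫sin(4x)² dx = 400·π/2 = 200*π;  (25)²·∫cos(5x)² dx = 625·π/2 = 625*π/2.
  (u')² cross terms: 2·(20)·(25)·∫sin(4x)·cos(5x) dx = 1000·(-8/9) = -8000/9.
  So ∫_0^π (u')² dx = 200*π + 625*π/2 − 8000/9 = -8000/9 + 1025*π/2.
||u||_{H^1}^2 = (-500/9 + 25*π) + (-8000/9 + 1025*π/2) = -8500/9 + 1075*π/2.


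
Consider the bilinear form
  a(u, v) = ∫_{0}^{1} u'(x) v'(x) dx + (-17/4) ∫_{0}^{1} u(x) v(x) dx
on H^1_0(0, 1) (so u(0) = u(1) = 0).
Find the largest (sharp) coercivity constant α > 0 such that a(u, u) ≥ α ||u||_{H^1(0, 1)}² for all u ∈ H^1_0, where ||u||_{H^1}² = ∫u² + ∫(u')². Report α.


α = (-17/4 + π^2)/(1 + π^2)

Coercivity of a(·,·) on H^1_0(0, 1) means a(u, u) ≥ α ||u||_{H^1}² for every u ∈ H^1_0.
The interval has length L = 1, and Poincaré/coercivity depend only on L. Here a(u, u) = ∫(u')² + (-17/4)·∫u².
Here c = -17/4 < 0 with |c| < (π/L)² = π^2, so coercivity still holds. The condition a(u,u) ≥ α||u||_{H^1}² reads (1−α)∫(u')² ≥ (α−c)∫u². Any admissible α is ≤ 1 (rapidly oscillating u have ∫u²/∫(u')² → 0), and α = 1 would force 0 ≥ (1−c)∫u², impossible since c < 1; so 1−α > 0. By the sharp Poincaré inequality on H^1_0 of an interval of length L, ∫(u')² ≥ (π/L)²∫u² with equality for the first sine mode sin(π(x−x₀)/L) (x₀ the left endpoint), so the inequality holds for all u iff (1−α)(π/L)² ≥ α − c, i.e. α ≤ ((π/L)² + c)/((π/L)² + 1) = (1 + c(L/π)²)/(1 + (L/π)²). (Direct route, valid since c ≤ 0: Poincaré gives c∫u² ≥ c(L/π)²∫(u')², so a(u,u) ≥ (1 + c(L/π)²)∫(u')², while ||u||_{H^1}² ≤ (1 + (L/π)²)∫(u')²; dividing yields the same α.) With (π/L)² = π^2 and c = -17/4, the largest admissible constant is α = ((π/L)² + c)/((π/L)² + 1).
Simplifying, α = (-17/4 + π^2)/(1 + π^2).


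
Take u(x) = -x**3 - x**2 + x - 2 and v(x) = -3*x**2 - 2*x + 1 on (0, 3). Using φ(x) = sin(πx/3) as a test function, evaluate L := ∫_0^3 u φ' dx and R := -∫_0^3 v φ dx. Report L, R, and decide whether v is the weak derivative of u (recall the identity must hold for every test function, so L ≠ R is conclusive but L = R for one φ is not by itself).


LHS = -324/π^3 + 93/π, RHS = -324/π^3 + 93/π. Yes, v = u' weakly.

u(x) = -x**3 - x**2 + x - 2, classical derivative u'(x) = -3*x**2 - 2*x + 1.
φ(x) = sin(πx/3), so φ'(x) = π*cos(π*x/3)/3.
Note φ(0) = φ(3) = 0, so the boundary term u·φ vanishes.
LHS = ∫_0^3 u(x) φ'(x) dx = ∫_0^3 (-π*x^3*cos(π*x/3)/3 - π*x^2*cos(π*x/3)/3 + π*x*cos(π*x/3)/3 - 2*π*cos(π*x/3)/3) dx. Term by term:
  ∫_0^3 -2*π*cos(π*x/3)/3 dx = 0;  ∫_0^3 -π*x^2*cos(π*x/3)/3 dx = 18/π;  ∫_0^3 -π*x^3*cos(π*x/3)/3 dx = -324/π^3 + 81/π;
  ∫_0^3 π*x*cos(π*x/3)/3 dx = -6/π.
Sum: 0 + 18/π + -324/π^3 + 81/π − 6/π = -324/π^3 + 93/π.
So LHS = -324/π^3 + 93/π.
∫_0^3 v(x) φ(x) dx = ∫_0^3 (-3*x^2*sin(π*x/3) - 2*x*sin(π*x/3) + sin(π*x/3)) dx. Term by term:
  ∫_0^3 -3*x^2*sin(π*x/3) dx = -81/π + 324/π^3;  ∫_0^3 -2*x*sin(π*x/3) dx = -18/π;  ∫_0^3 sin(π*x/3) dx = 6/π.
Sum: -81/π + 324/π^3 − 18/π + 6/π = -93/π + 324/π^3.
So RHS = -∫_0^3 v(x) φ(x) dx = -324/π^3 + 93/π.
LHS = RHS, so the identity holds for this test φ.
Moreover u is smooth here and v(x) = u'(x) = -3*x**2 - 2*x + 1 pointwise, so the identity holds for every test function. Hence v is the weak derivative of u.


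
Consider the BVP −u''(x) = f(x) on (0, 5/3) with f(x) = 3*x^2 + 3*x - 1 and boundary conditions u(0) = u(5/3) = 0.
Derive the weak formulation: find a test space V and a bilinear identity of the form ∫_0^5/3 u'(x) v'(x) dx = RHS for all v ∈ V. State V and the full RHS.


V = H^1_0(0, 5/3) (so v(0) = v(5/3) = 0); weak form: ∫_0^5/3 u'v' dx = ∫_0^5/3 (3*x^2 + 3*x - 1) v dx for all v ∈ V.

Multiply both sides by a test function v and integrate from 0 to 5/3:
  ∫_0^5/3 −u''(x) v(x) dx = ∫_0^5/3 f(x) v(x) dx.
Integrate the LHS by parts once:
  ∫_0^5/3 −u'' v dx = −[u'(x) v(x)]_0^5/3 + ∫_0^5/3 u'(x) v'(x) dx.
Thus ∫_0^5/3 u'(x) v'(x) dx = ∫_0^5/3 f(x) v(x) dx + [u'(x) v(x)]_0^5/3.
Choose V so that boundary terms are either known or forced to vanish.
u is Dirichlet: u(0) = u(5/3) = 0. Let V = H^1_0(0, 5/3); then v(0) = v(5/3) = 0, and [u' v]_0^5/3 = 0.
Weak formulation: find u (satisfying any essential BC) such that ∫_0^5/3 u'(x) v'(x) dx = ∫_0^5/3 f v dx for all v ∈ V.
Substituting f(x) = 3*x^2 + 3*x - 1, the right-hand side is ∫_0^5/3 (3*x^2 + 3*x - 1) v dx.


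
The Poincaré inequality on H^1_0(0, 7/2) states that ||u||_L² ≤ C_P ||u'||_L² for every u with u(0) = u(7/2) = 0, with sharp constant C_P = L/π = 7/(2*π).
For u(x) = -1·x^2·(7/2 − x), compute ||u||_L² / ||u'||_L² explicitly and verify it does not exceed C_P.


||u||_L² / ||u'||_L² = sqrt(14)/4 < C_P = 7/(2*π).

u(x) = -1·x^2·(7/2 − x), so u'(x) = x*(3*x - 7).
u(x) = -1·x^2·(7/2 − x) vanishes at x = 0 and x = 7/2, so u ∈ H^1_0(0, 7/2). Differentiate via the product rule and integrate the resulting polynomials term by term.
  ∫_0^7/2 u² dx = ∫_0^7/2 (x^6 - 7*x^5 + 49*x^4/4) dx. Term by term:
    ∫_0^7/2 x^6 dx = 117649/128;  ∫_0^7/2 -7*x^5 dx = -823543/384;  ∫_0^7/2 49*x^4/4 dx = 823543/640.
  Sum: 117649/128 − 823543/384 + 823543/640 = 117649/1920.
  ∫_0^7/2 (u')² dx = ∫_0^7/2 (9*x^4 - 42*x^3 + 49*x^2) dx. Term by term:
    ∫_0^7/2 9*x^4 dx = 151263/160;  ∫_0^7/2 -42*x^3 dx = -50421/32;  ∫_0^7/2 49*x^2 dx = 16807/24.
  Sum: 151263/160 − 50421/32 + 16807/24 = 16807/240.
∫_0^7/2 u² dx = 117649/1920, so ||u||_L² = 343*sqrt(30)/240.
∫_0^7/2 (u')² dx = 16807/240, so ||u'||_L² = 49*sqrt(105)/60.
Ratio ||u||_L² / ||u'||_L² = sqrt(14)/4.
Sharp Poincaré constant on H^1_0(0, 7/2) is C_P = L/π = 7/(2*π), achieved by sin(2*π/7·x).
A polynomial bump cannot attain the sharp Poincaré constant (only the first sine eigenfunction does), so the ratio is strictly less than C_P, consistent with ||u||_L² ≤ C_P ||u'||_L².


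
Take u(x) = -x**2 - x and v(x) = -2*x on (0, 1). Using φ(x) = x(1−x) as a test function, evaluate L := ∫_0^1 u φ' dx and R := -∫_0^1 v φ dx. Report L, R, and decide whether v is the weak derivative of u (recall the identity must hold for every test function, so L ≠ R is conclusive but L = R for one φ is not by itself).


LHS = 1/3, RHS = 1/6. No, v is not the weak derivative of u.

u(x) = -x**2 - x, classical derivative u'(x) = -2*x - 1.
φ(x) = x(1−x), so φ'(x) = 1 - 2*x.
Note φ(0) = φ(1) = 0, so the boundary term u·φ vanishes.
LHS = ∫_0^1 u(x) φ'(x) dx = ∫_0^1 (2*x^3 + x^2 - x) dx. Term by term:
  ∫_0^1 2*x^3 dx = 1/2;  ∫_0^1 x^2 dx = 1/3;  ∫_0^1 -x dx = -1/2.
Sum: 1/2 + 1/3 − 1/2 = 1/3.
So LHS = 1/3.
∫_0^1 v(x) φ(x) dx = ∫_0^1 (2*x^3 - 2*x^2) dx. Term by term:
  ∫_0^1 2*x^3 dx = 1/2;  ∫_0^1 -2*x^2 dx = -2/3.
Sum: 1/2 − 2/3 = -1/6.
So RHS = -∫_0^1 v(x) φ(x) dx = 1/6.
LHS − RHS = 1/6 ≠ 0, so the identity fails.
(For a valid weak derivative the identity must hold for EVERY test function, in particular this one. The failure shows v is NOT the weak derivative of u.)
Correct weak derivative would be u'(x) = -2*x - 1.


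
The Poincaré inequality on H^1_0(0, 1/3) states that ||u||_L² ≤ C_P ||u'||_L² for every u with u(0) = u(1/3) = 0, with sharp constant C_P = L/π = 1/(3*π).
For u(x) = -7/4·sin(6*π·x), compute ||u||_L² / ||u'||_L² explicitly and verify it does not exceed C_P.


||u||_L² / ||u'||_L² = 1/(6*π) < C_P = 1/(3*π).

u(x) = -7/4·sin(6*π·x), so u'(x) = -21*π*cos(6*π*x)/2.
Writing u(x) = A·sin(kπx/L) with A = -7/4 and k = 2, use ∫_0^L sin²(kπx/L) dx = L/2 and ∫_0^L cos²(kπx/L) dx = L/2.
u² = 49/16·sin²(6*π·x) and (u')² = 441*π^2/4·cos²(6*π·x), and each of sin², cos² integrates to L/2 = 1/6 over (0, 1/3).
∫_0^1/3 u² dx = 49/96, so ||u||_L² = 7*sqrt(6)/24.
∫_0^1/3 (u')² dx = 147*π^2/8, so ||u'||_L² = 7*sqrt(6)*π/4.
Ratio ||u||_L² / ||u'||_L² = 1/(6*π).
Sharp Poincaré constant on H^1_0(0, 1/3) is C_P = L/π = 1/(3*π), achieved by sin(3*π·x).
This is the k = 2 harmonic; the ratio L/(kπ) is strictly less than C_P = L/π, consistent with the sharp inequality ||u||_L² ≤ C_P ||u'||_L².


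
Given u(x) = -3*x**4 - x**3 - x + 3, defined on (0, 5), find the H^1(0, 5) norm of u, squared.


||u||_{H^1}^2 = 341563025/84

The H^1 norm (squared) on an interval (0, L) is
  ||u||_{H^1}^2 = ∫_0^L u(x)^2 dx + ∫_0^L u'(x)^2 dx.
Compute u'(x) = -12*x**3 - 3*x**2 - 1.
Then u(x)^2 = 9*x**8 + 6*x**7 + x**6 + 6*x**5 - 16*x**4 - 6*x**3 + x**2 - 6*x + 9 and u'(x)^2 = 144*x**6 + 72*x**5 + 9*x**4 + 24*x**3 + 6*x**2 + 1.
Integrate each monomial from 0 to 5 using ∫_0^5 c·x^n dx = c·5^(n+1)/(n+1):
  ∫_0^5 u(x)^2 dx = ∫_0^5 (9*x^8 + 6*x^7 + x^6 + 6*x^5 - 16*x^4 - 6*x^3 + x^2 - 6*x + 9) dx. Term by term:
    ∫_0^5 9*x^8 dx = 1953125;  ∫_0^5 6*x^7 dx = 1171875/4;  ∫_0^5 x^6 dx = 78125/7;
    ∫_0^5 6*x^5 dx = 15625;  ∫_0^5 -16*x^4 dx = -10000;  ∫_0^5 -6*x^3 dx = -1875/2;
    ∫_0^5 x^2 dx = 125/3;  ∫_0^5 -6*x dx = -75;  ∫_0^5 9 dx = 45.
  Sum: 1953125 + 1171875/4 + 78125/7 + 15625 − 10000 − 1875/2 + 125/3 − 75 + 45 = 190004105/84.
  ∫_0^5 u'(x)^2 dx = ∫_0^5 (144*x^6 + 72*x^5 + 9*x^4 + 24*x^3 + 6*x^2 + 1) dx. Term by term:
    ∫_0^5 144*x^6 dx = 11250000/7;  ∫_0^5 72*x^5 dx = 187500;  ∫_0^5 9*x^4 dx = 5625;
    ∫_0^5 24*x^3 dx = 3750;  ∫_0^5 6*x^2 dx = 250;  ∫_0^5 1 dx = 5.
  Sum: 11250000/7 + 187500 + 5625 + 3750 + 250 + 5 = 12629910/7.
Adding: ||u||_{H^1}^2 = 190004105/84 + 12629910/7 = 341563025/84.


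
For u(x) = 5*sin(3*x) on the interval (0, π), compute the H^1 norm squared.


||u||_{H^1(0,π)}^2 = 125*π

u'(x) = 15*cos(3*x).
Expand u² and (u')² and integrate term by term on (0, π), using: for integers n ≥ 1, ∫_0^π sin²(nx) dx = ∫_0^π cos²(nx) dx = π/2; for n ≠ n', ∫_0^π sin(nx)sin(n'x) dx = ∫_0^π cos(nx)cos(n'x) dx = 0; and by product-to-sum, ∫_0^π sin(nx)cos(n'x) dx = ½∫_0^π [sin((n+n')x) + sin((n−n')x)] dx, which is 0 when n+n' is even and 2n/(n²−n'²) when n+n' is odd (it need not vanish on (0, π)).
  u² squared terms: (5)²·∫sin(3x)² dx = 25·π/2 = 25*π/2.
  So ∫_0^π u² dx = 25*π/2.
  (u')² squared terms: (15)²·∫cos(3x)² dx = 225·π/2 = 225*π/2.
  So ∫_0^π (u')² dx = 225*π/2.
||u||_{H^1}^2 = (25*π/2) + (225*π/2) = 125*π.


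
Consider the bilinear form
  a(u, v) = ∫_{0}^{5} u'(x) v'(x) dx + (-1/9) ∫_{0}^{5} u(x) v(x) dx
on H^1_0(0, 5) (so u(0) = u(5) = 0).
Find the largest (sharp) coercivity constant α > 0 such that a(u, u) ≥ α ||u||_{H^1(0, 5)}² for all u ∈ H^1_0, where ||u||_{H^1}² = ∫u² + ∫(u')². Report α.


α = (-25/9 + π^2)/(π^2 + 25)

Coercivity of a(·,·) on H^1_0(0, 5) means a(u, u) ≥ α ||u||_{H^1}² for every u ∈ H^1_0.
The interval has length L = 5, and Poincaré/coercivity depend only on L. Here a(u, u) = ∫(u')² + (-1/9)·∫u².
Here c = -1/9 < 0 with |c| < (π/L)² = π^2/25, so coercivity still holds. The condition a(u,u) ≥ α||u||_{H^1}² reads (1−α)∫(u')² ≥ (α−c)∫u². Any admissible α is ≤ 1 (rapidly oscillating u have ∫u²/∫(u')² → 0), and α = 1 would force 0 ≥ (1−c)∫u², impossible since c < 1; so 1−α > 0. By the sharp Poincaré inequality on H^1_0 of an interval of length L, ∫(u')² ≥ (π/L)²∫u² with equality for the first sine mode sin(π(x−x₀)/L) (x₀ the left endpoint), so the inequality holds for all u iff (1−α)(π/L)² ≥ α − c, i.e. α ≤ ((π/L)² + c)/((π/L)² + 1) = (1 + c(L/π)²)/(1 + (L/π)²). (Direct route, valid since c ≤ 0: Poincaré gives c∫u² ≥ c(L/π)²∫(u')², so a(u,u) ≥ (1 + c(L/π)²)∫(u')², while ||u||_{H^1}² ≤ (1 + (L/π)²)∫(u')²; dividing yields the same α.) With (π/L)² = π^2/25 and c = -1/9, the largest admissible constant is α = ((π/L)² + c)/((π/L)² + 1).
Simplifying, α = (-25/9 + π^2)/(π^2 + 25).


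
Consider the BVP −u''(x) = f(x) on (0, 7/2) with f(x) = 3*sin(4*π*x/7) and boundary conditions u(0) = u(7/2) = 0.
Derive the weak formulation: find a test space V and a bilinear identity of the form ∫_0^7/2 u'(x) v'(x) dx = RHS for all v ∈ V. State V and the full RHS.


V = H^1_0(0, 7/2) (so v(0) = v(7/2) = 0); weak form: ∫_0^7/2 u'v' dx = ∫_0^7/2 (3*sin(4*π*x/7)) v dx for all v ∈ V.

Multiply both sides by a test function v and integrate from 0 to 7/2:
  ∫_0^7/2 −u''(x) v(x) dx = ∫_0^7/2 f(x) v(x) dx.
Integrate the LHS by parts once:
  ∫_0^7/2 −u'' v dx = −[u'(x) v(x)]_0^7/2 + ∫_0^7/2 u'(x) v'(x) dx.
Thus ∫_0^7/2 u'(x) v'(x) dx = ∫_0^7/2 f(x) v(x) dx + [u'(x) v(x)]_0^7/2.
Choose V so that boundary terms are either known or forced to vanish.
u is Dirichlet: u(0) = u(7/2) = 0. Let V = H^1_0(0, 7/2); then v(0) = v(7/2) = 0, and [u' v]_0^7/2 = 0.
Weak formulation: find u (satisfying any essential BC) such that ∫_0^7/2 u'(x) v'(x) dx = ∫_0^7/2 f v dx for all v ∈ V.
Substituting f(x) = 3*sin(4*π*x/7), the right-hand side is ∫_0^7/2 (3*sin(4*π*x/7)) v dx.


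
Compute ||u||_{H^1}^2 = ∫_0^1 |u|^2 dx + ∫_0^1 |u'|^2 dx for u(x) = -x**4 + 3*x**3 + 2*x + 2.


||u||_{H^1}^2 = 40823/1260

The H^1 norm (squared) on an interval (0, L) is
  ||u||_{H^1}^2 = ∫_0^L u(x)^2 dx + ∫_0^L u'(x)^2 dx.
Compute u'(x) = -4*x**3 + 9*x**2 + 2.
Then u(x)^2 = x**8 - 6*x**7 + 9*x**6 - 4*x**5 + 8*x**4 + 12*x**3 + 4*x**2 + 8*x + 4 and u'(x)^2 = 16*x**6 - 72*x**5 + 81*x**4 - 16*x**3 + 36*x**2 + 4.
Integrate each monomial from 0 to 1 using ∫_0^1 c·x^n dx = c·1^(n+1)/(n+1):
  ∫_0^1 u(x)^2 dx = ∫_0^1 (x^8 - 6*x^7 + 9*x^6 - 4*x^5 + 8*x^4 + 12*x^3 + 4*x^2 + 8*x + 4) dx. Term by term:
    ∫_0^1 x^8 dx = 1/9;  ∫_0^1 -6*x^7 dx = -3/4;  ∫_0^1 9*x^6 dx = 9/7;
    ∫_0^1 -4*x^5 dx = -2/3;  ∫_0^1 8*x^4 dx = 8/5;  ∫_0^1 12*x^3 dx = 3;
    ∫_0^1 4*x^2 dx = 4/3;  ∫_0^1 8*x dx = 4;  ∫_0^1 4 dx = 4.
  Sum: 1/9 − 3/4 + 9/7 − 2/3 + 8/5 + 3 + 4/3 + 4 + 4 = 17531/1260.
  ∫_0^1 u'(x)^2 dx = ∫_0^1 (16*x^6 - 72*x^5 + 81*x^4 - 16*x^3 + 36*x^2 + 4) dx. Term by term:
    ∫_0^1 16*x^6 dx = 16/7;  ∫_0^1 -72*x^5 dx = -12;  ∫_0^1 81*x^4 dx = 81/5;
    ∫_0^1 -16*x^3 dx = -4;  ∫_0^1 36*x^2 dx = 12;  ∫_0^1 4 dx = 4.
  Sum: 16/7 − 12 + 81/5 − 4 + 12 + 4 = 647/35.
Adding: ||u||_{H^1}^2 = 17531/1260 + 647/35 = 40823/1260.
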